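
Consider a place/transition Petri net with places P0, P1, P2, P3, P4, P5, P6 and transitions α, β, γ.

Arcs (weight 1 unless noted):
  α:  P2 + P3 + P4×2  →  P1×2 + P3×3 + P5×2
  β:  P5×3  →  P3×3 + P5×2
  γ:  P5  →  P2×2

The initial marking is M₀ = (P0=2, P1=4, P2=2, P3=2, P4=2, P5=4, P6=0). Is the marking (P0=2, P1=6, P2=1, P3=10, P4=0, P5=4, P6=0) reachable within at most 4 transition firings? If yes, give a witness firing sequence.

YES — reachable via ⟨α, β, β⟩ (3 firings)

step 1: fire α:  (P0=2, P1=4, P2=2, P3=2, P4=2, P5=4, P6=0) → (P0=2, P1=6, P2=1, P3=4, P4=0, P5=6, P6=0)
step 2: fire β:  (P0=2, P1=6, P2=1, P3=4, P4=0, P5=6, P6=0) → (P0=2, P1=6, P2=1, P3=7, P4=0, P5=5, P6=0)
step 3: fire β:  (P0=2, P1=6, P2=1, P3=7, P4=0, P5=5, P6=0) → (P0=2, P1=6, P2=1, P3=10, P4=0, P5=4, P6=0)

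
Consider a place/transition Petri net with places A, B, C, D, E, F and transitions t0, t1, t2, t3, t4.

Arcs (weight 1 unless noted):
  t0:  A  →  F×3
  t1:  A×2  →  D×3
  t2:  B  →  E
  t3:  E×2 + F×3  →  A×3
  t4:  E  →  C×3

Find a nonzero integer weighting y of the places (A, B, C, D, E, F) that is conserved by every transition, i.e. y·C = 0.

y = (A:3, B:3, C:1, D:2, E:3, F:1)

Incidence matrix C (rows=places, cols=transitions):
       t0   t1   t2   t3   t4
    A  -1   -2    0    3    0
    B   0    0   -1    0    0
    C   0    0    0    0    3
    D   0    3    0    0    0
    E   0    0    1   -2   -1
    F   3    0    0   -3    0

Candidate y = [3, 3, 1, 2, 3, 1]; check y·C column-wise:
  col t0: 3·-1 + 3·0 + 1·0 + 2·0 + 3·0 + 1·3 = 0
  col t1: 3·-2 + 3·0 + 1·0 + 2·3 + 3·0 + 1·0 = 0
  col t2: 3·0 + 3·-1 + 1·0 + 2·0 + 3·1 + 1·0 = 0
  col t3: 3·3 + 3·0 + 1·0 + 2·0 + 3·-2 + 1·-3 = 0
  col t4: 3·0 + 3·0 + 1·3 + 2·0 + 3·-1 + 1·0 = 0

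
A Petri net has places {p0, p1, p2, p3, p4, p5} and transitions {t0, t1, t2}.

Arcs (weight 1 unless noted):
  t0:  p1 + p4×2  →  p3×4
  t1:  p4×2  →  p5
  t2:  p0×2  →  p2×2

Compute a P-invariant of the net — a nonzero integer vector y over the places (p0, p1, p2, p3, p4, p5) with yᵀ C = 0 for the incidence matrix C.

y = (p0:1, p1:0, p2:1, p3:0, p4:0, p5:0)

Incidence matrix C (rows=places, cols=transitions):
       t0   t1   t2
   p0   0    0   -2
   p1  -1    0    0
   p2   0    0    2
   p3   4    0    0
   p4  -2   -2    0
   p5   0    1    0

Candidate y = [1, 0, 1, 0, 0, 0]; check y·C column-wise:
  col t0: 1·0 + 0·-1 + 1·0 + 0·4 + 0·-2 = 0
  col t1: 1·0 + 1·0 + 0·-2 + 0·1 = 0
  col t2: 1·-2 + 1·2 = 0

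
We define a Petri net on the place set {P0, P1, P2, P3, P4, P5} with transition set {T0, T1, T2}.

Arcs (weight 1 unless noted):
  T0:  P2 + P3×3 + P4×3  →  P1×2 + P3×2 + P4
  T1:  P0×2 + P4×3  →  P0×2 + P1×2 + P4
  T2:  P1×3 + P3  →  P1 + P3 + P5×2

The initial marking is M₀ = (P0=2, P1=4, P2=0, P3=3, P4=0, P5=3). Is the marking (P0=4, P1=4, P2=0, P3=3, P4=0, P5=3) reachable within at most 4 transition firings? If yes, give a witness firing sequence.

depth 0: 1 marking
depth 1: 2 markings reached so far
depth 2: 2 markings reached so far
(frontier empty at depth 2; search complete)
target is not among the 2 markings reachable within 4 steps

NO — not reachable within 4 firings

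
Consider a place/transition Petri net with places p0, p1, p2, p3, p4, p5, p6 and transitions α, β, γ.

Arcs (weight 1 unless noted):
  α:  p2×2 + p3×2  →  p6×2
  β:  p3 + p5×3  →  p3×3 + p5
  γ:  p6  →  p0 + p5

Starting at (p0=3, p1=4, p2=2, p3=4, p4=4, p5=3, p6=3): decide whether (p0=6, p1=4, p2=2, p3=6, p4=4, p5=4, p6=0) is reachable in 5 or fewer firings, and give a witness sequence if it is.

step 1: fire β:  (p0=3, p1=4, p2=2, p3=4, p4=4, p5=3, p6=3) → (p0=3, p1=4, p2=2, p3=6, p4=4, p5=1, p6=3)
step 2: fire γ:  (p0=3, p1=4, p2=2, p3=6, p4=4, p5=1, p6=3) → (p0=4, p1=4, p2=2, p3=6, p4=4, p5=2, p6=2)
step 3: fire γ:  (p0=4, p1=4, p2=2, p3=6, p4=4, p5=2, p6=2) → (p0=5, p1=4, p2=2, p3=6, p4=4, p5=3, p6=1)
step 4: fire γ:  (p0=5, p1=4, p2=2, p3=6, p4=4, p5=3, p6=1) → (p0=6, p1=4, p2=2, p3=6, p4=4, p5=4, p6=0)

YES — reachable via ⟨β, γ, γ, γ⟩ (4 firings)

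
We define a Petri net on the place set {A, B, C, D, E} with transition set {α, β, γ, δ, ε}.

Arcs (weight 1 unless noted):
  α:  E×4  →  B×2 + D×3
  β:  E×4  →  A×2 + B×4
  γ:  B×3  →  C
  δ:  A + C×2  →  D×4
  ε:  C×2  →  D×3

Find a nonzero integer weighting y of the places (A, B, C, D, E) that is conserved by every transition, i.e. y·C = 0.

y = (A:2, B:1, C:3, D:2, E:2)

Incidence matrix C (rows=places, cols=transitions):
        α    β    γ    δ    ε
    A   0    2    0   -1    0
    B   2    4   -3    0    0
    C   0    0    1   -2   -2
    D   3    0    0    4    3
    E  -4   -4    0    0    0

Candidate y = [2, 1, 3, 2, 2]; check y·C column-wise:
  col α: 2·0 + 1·2 + 3·0 + 2·3 + 2·-4 = 0
  col β: 2·2 + 1·4 + 3·0 + 2·0 + 2·-4 = 0
  col γ: 2·0 + 1·-3 + 3·1 + 2·0 + 2·0 = 0
  col δ: 2·-1 + 1·0 + 3·-2 + 2·4 + 2·0 = 0
  col ε: 2·0 + 1·0 + 3·-2 + 2·3 + 2·0 = 0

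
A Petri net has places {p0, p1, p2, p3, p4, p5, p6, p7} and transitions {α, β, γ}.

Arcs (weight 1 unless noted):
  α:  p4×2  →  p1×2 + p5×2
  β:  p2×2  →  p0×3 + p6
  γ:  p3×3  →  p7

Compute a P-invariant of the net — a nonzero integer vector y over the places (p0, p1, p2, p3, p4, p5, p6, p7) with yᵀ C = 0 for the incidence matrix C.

Incidence matrix C (rows=places, cols=transitions):
        α    β    γ
   p0   0    3    0
   p1   2    0    0
   p2   0   -2    0
   p3   0    0   -3
   p4  -2    0    0
   p5   2    0    0
   p6   0    1    0
   p7   0    0    1

Candidate y = [2, 0, 3, 0, 0, 0, 0, 0]; check y·C column-wise:
  col α: 2·0 + 0·2 + 3·0 + 0·-2 + 0·2 = 0
  col β: 2·3 + 3·-2 + 0·1 = 0
  col γ: 2·0 + 3·0 + 0·-3 + 0·1 = 0

y = (p0:2, p1:0, p2:3, p3:0, p4:0, p5:0, p6:0, p7:0)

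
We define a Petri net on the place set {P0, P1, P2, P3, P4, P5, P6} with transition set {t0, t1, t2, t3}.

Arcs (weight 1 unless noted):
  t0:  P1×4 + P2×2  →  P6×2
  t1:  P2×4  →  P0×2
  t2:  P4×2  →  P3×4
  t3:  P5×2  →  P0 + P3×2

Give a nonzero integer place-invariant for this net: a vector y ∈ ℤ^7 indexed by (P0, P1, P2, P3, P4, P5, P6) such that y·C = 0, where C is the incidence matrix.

y = (P0:4, P1:-1, P2:2, P3:-2, P4:-4, P5:0, P6:0)

Incidence matrix C (rows=places, cols=transitions):
       t0   t1   t2   t3
   P0   0    2    0    1
   P1  -4    0    0    0
   P2  -2   -4    0    0
   P3   0    0    4    2
   P4   0    0   -2    0
   P5   0    0    0   -2
   P6   2    0    0    0

Candidate y = [4, -1, 2, -2, -4, 0, 0]; check y·C column-wise:
  col t0: 4·0 + -1·-4 + 2·-2 + -2·0 + -4·0 + 0·2 = 0
  col t1: 4·2 + -1·0 + 2·-4 + -2·0 + -4·0 = 0
  col t2: 4·0 + -1·0 + 2·0 + -2·4 + -4·-2 = 0
  col t3: 4·1 + -1·0 + 2·0 + -2·2 + -4·0 + 0·-2 = 0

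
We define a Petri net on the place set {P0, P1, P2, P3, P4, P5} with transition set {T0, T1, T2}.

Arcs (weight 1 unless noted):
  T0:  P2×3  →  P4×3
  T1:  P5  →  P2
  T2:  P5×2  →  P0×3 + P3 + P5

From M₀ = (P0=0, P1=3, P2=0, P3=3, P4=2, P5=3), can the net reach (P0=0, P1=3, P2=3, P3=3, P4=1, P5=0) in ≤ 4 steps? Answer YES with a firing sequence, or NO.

depth 0: 1 marking
depth 1: 3 markings reached so far
depth 2: 6 markings reached so far
depth 3: 9 markings reached so far
depth 4: 10 markings reached so far
target is not among the 10 markings reachable within 4 steps

NO — not reachable within 4 firings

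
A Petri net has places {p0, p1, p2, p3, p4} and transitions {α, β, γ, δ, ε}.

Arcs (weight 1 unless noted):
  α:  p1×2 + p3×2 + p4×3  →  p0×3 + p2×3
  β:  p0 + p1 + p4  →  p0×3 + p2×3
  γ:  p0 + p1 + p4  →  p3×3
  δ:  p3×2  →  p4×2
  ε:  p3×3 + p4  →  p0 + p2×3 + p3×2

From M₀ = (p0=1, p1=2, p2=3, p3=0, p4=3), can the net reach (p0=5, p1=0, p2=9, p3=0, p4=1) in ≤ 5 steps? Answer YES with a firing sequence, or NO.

step 1: fire β:  (p0=1, p1=2, p2=3, p3=0, p4=3) → (p0=3, p1=1, p2=6, p3=0, p4=2)
step 2: fire β:  (p0=3, p1=1, p2=6, p3=0, p4=2) → (p0=5, p1=0, p2=9, p3=0, p4=1)

YES — reachable via ⟨β, β⟩ (2 firings)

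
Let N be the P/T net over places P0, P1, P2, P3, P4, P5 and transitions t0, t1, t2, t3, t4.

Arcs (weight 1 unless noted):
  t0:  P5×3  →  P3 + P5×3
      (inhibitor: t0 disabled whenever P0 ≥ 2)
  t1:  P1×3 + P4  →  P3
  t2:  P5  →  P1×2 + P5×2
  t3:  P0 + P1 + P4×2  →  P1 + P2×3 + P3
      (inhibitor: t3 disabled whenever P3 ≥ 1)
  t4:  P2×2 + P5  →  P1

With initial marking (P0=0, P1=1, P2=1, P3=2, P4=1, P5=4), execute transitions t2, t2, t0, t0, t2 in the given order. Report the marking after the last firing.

(P0=0, P1=7, P2=1, P3=4, P4=1, P5=7)

step 1: fire t2:  (P0=0, P1=1, P2=1, P3=2, P4=1, P5=4) → (P0=0, P1=3, P2=1, P3=2, P4=1, P5=5)
step 2: fire t2:  (P0=0, P1=3, P2=1, P3=2, P4=1, P5=5) → (P0=0, P1=5, P2=1, P3=2, P4=1, P5=6)
step 3: fire t0:  (P0=0, P1=5, P2=1, P3=2, P4=1, P5=6) → (P0=0, P1=5, P2=1, P3=3, P4=1, P5=6)
step 4: fire t0:  (P0=0, P1=5, P2=1, P3=3, P4=1, P5=6) → (P0=0, P1=5, P2=1, P3=4, P4=1, P5=6)
step 5: fire t2:  (P0=0, P1=5, P2=1, P3=4, P4=1, P5=6) → (P0=0, P1=7, P2=1, P3=4, P4=1, P5=7)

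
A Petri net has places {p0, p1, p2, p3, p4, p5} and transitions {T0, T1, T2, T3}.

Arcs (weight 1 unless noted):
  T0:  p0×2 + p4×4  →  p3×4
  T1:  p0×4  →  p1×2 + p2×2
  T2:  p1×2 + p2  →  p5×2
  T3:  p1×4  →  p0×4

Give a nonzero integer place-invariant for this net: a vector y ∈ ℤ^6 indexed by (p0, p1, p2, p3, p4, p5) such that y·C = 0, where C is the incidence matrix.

Incidence matrix C (rows=places, cols=transitions):
       T0   T1   T2   T3
   p0  -2   -4    0    4
   p1   0    2   -2   -4
   p2   0    2   -1    0
   p3   4    0    0    0
   p4  -4    0    0    0
   p5   0    0    2    0

Candidate y = [0, 0, 0, 1, 1, 0]; check y·C column-wise:
  col T0: 0·-2 + 1·4 + 1·-4 = 0
  col T1: 0·-4 + 0·2 + 0·2 + 1·0 + 1·0 = 0
  col T2: 0·-2 + 0·-1 + 1·0 + 1·0 + 0·2 = 0
  col T3: 0·4 + 0·-4 + 1·0 + 1·0 = 0

y = (p0:0, p1:0, p2:0, p3:1, p4:1, p5:0)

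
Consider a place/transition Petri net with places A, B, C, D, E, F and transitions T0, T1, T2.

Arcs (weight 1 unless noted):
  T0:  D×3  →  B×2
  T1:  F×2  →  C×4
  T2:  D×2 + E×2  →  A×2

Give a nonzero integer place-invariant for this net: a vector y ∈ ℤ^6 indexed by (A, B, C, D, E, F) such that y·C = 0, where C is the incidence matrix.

Incidence matrix C (rows=places, cols=transitions):
       T0   T1   T2
    A   0    0    2
    B   2    0    0
    C   0    4    0
    D  -3    0   -2
    E   0    0   -2
    F   0   -2    0

Candidate y = [2, 3, 0, 2, 0, 0]; check y·C column-wise:
  col T0: 2·0 + 3·2 + 2·-3 = 0
  col T1: 2·0 + 3·0 + 0·4 + 2·0 + 0·-2 = 0
  col T2: 2·2 + 3·0 + 2·-2 + 0·-2 = 0

y = (A:2, B:3, C:0, D:2, E:0, F:0)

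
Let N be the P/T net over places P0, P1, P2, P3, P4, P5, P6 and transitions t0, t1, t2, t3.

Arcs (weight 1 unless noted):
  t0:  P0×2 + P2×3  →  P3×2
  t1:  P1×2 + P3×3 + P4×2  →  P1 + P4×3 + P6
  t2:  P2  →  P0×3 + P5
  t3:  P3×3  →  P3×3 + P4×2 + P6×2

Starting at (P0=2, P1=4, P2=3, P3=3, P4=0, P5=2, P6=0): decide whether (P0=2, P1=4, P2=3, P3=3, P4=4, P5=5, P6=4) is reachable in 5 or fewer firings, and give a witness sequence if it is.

NO — not reachable within 5 firings

depth 0: 1 marking
depth 1: 4 markings reached so far
depth 2: 9 markings reached so far
depth 3: 17 markings reached so far
depth 4: 26 markings reached so far
depth 5: 36 markings reached so far
target is not among the 36 markings reachable within 5 steps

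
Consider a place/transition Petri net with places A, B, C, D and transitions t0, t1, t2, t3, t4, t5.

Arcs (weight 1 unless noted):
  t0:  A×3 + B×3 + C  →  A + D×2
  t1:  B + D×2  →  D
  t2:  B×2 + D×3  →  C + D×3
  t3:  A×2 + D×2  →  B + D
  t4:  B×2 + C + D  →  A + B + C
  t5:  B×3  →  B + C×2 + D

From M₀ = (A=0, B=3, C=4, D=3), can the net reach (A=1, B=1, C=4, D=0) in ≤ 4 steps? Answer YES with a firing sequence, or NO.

depth 0: 1 marking
depth 1: 5 markings reached so far
depth 2: 10 markings reached so far
depth 3: 10 markings reached so far
(frontier empty at depth 3; search complete)
target is not among the 10 markings reachable within 4 steps

NO — not reachable within 4 firings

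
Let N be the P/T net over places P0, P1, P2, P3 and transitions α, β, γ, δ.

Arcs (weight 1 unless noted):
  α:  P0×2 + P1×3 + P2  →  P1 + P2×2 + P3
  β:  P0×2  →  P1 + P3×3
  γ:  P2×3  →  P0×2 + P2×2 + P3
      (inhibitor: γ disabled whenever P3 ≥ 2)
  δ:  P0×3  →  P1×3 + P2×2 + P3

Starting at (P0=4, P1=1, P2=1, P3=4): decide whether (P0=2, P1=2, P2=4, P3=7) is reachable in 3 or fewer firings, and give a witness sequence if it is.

NO — not reachable within 3 firings

depth 0: 1 marking
depth 1: 3 markings reached so far
depth 2: 4 markings reached so far
depth 3: 4 markings reached so far
(frontier empty at depth 3; search complete)
target is not among the 4 markings reachable within 3 steps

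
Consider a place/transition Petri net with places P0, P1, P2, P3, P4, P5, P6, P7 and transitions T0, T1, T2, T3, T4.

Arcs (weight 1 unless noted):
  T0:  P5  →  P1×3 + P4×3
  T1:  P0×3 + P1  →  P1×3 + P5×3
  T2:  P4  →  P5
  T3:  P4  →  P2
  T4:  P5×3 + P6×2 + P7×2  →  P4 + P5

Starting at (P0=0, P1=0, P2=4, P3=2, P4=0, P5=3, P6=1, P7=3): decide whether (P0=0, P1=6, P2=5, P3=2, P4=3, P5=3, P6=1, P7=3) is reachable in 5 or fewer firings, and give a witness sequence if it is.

step 1: fire T0:  (P0=0, P1=0, P2=4, P3=2, P4=0, P5=3, P6=1, P7=3) → (P0=0, P1=3, P2=4, P3=2, P4=3, P5=2, P6=1, P7=3)
step 2: fire T0:  (P0=0, P1=3, P2=4, P3=2, P4=3, P5=2, P6=1, P7=3) → (P0=0, P1=6, P2=4, P3=2, P4=6, P5=1, P6=1, P7=3)
step 3: fire T2:  (P0=0, P1=6, P2=4, P3=2, P4=6, P5=1, P6=1, P7=3) → (P0=0, P1=6, P2=4, P3=2, P4=5, P5=2, P6=1, P7=3)
step 4: fire T2:  (P0=0, P1=6, P2=4, P3=2, P4=5, P5=2, P6=1, P7=3) → (P0=0, P1=6, P2=4, P3=2, P4=4, P5=3, P6=1, P7=3)
step 5: fire T3:  (P0=0, P1=6, P2=4, P3=2, P4=4, P5=3, P6=1, P7=3) → (P0=0, P1=6, P2=5, P3=2, P4=3, P5=3, P6=1, P7=3)

YES — reachable via ⟨T0, T0, T2, T2, T3⟩ (5 firings)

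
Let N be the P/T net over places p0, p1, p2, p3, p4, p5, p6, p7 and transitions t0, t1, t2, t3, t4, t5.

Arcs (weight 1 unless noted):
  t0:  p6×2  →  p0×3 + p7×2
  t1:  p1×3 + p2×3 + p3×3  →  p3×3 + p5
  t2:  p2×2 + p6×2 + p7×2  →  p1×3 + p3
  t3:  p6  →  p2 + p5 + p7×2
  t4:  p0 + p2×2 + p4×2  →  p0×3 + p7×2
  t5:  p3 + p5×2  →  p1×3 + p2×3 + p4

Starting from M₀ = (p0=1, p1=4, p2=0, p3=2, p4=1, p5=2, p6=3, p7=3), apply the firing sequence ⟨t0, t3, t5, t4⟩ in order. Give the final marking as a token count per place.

step 1: fire t0:  (p0=1, p1=4, p2=0, p3=2, p4=1, p5=2, p6=3, p7=3) → (p0=4, p1=4, p2=0, p3=2, p4=1, p5=2, p6=1, p7=5)
step 2: fire t3:  (p0=4, p1=4, p2=0, p3=2, p4=1, p5=2, p6=1, p7=5) → (p0=4, p1=4, p2=1, p3=2, p4=1, p5=3, p6=0, p7=7)
step 3: fire t5:  (p0=4, p1=4, p2=1, p3=2, p4=1, p5=3, p6=0, p7=7) → (p0=4, p1=7, p2=4, p3=1, p4=2, p5=1, p6=0, p7=7)
step 4: fire t4:  (p0=4, p1=7, p2=4, p3=1, p4=2, p5=1, p6=0, p7=7) → (p0=6, p1=7, p2=2, p3=1, p4=0, p5=1, p6=0, p7=9)

(p0=6, p1=7, p2=2, p3=1, p4=0, p5=1, p6=0, p7=9)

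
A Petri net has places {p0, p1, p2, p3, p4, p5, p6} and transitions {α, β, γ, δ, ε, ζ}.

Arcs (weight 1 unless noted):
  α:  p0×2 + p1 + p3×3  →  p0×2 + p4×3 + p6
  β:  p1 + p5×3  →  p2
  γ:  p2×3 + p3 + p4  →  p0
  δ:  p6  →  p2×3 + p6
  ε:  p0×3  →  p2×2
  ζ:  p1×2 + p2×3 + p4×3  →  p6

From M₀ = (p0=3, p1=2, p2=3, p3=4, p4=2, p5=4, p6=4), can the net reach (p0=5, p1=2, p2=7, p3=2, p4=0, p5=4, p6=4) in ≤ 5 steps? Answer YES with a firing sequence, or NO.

depth 0: 1 marking
depth 1: 6 markings reached so far
depth 2: 17 markings reached so far
depth 3: 33 markings reached so far
depth 4: 53 markings reached so far
depth 5: 73 markings reached so far
target is not among the 73 markings reachable within 5 steps

NO — not reachable within 5 firings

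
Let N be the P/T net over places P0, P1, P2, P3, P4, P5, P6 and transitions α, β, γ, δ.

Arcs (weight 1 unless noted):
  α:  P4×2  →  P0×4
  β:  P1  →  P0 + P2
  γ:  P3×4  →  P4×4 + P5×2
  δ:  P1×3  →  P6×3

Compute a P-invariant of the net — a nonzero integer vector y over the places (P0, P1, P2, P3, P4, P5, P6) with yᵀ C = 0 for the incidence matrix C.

y = (P0:1, P1:0, P2:-1, P3:2, P4:2, P5:0, P6:0)

Incidence matrix C (rows=places, cols=transitions):
        α    β    γ    δ
   P0   4    1    0    0
   P1   0   -1    0   -3
   P2   0    1    0    0
   P3   0    0   -4    0
   P4  -2    0    4    0
   P5   0    0    2    0
   P6   0    0    0    3

Candidate y = [1, 0, -1, 2, 2, 0, 0]; check y·C column-wise:
  col α: 1·4 + -1·0 + 2·0 + 2·-2 = 0
  col β: 1·1 + 0·-1 + -1·1 + 2·0 + 2·0 = 0
  col γ: 1·0 + -1·0 + 2·-4 + 2·4 + 0·2 = 0
  col δ: 1·0 + 0·-3 + -1·0 + 2·0 + 2·0 + 0·3 = 0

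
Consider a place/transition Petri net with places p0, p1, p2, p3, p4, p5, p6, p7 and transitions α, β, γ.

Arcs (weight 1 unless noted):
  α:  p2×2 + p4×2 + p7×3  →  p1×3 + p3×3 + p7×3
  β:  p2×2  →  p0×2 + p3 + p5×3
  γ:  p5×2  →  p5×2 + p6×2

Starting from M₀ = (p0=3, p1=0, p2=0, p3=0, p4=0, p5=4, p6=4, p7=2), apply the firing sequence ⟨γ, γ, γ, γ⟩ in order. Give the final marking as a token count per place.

step 1: fire γ:  (p0=3, p1=0, p2=0, p3=0, p4=0, p5=4, p6=4, p7=2) → (p0=3, p1=0, p2=0, p3=0, p4=0, p5=4, p6=6, p7=2)
step 2: fire γ:  (p0=3, p1=0, p2=0, p3=0, p4=0, p5=4, p6=6, p7=2) → (p0=3, p1=0, p2=0, p3=0, p4=0, p5=4, p6=8, p7=2)
step 3: fire γ:  (p0=3, p1=0, p2=0, p3=0, p4=0, p5=4, p6=8, p7=2) → (p0=3, p1=0, p2=0, p3=0, p4=0, p5=4, p6=10, p7=2)
step 4: fire γ:  (p0=3, p1=0, p2=0, p3=0, p4=0, p5=4, p6=10, p7=2) → (p0=3, p1=0, p2=0, p3=0, p4=0, p5=4, p6=12, p7=2)

(p0=3, p1=0, p2=0, p3=0, p4=0, p5=4, p6=12, p7=2)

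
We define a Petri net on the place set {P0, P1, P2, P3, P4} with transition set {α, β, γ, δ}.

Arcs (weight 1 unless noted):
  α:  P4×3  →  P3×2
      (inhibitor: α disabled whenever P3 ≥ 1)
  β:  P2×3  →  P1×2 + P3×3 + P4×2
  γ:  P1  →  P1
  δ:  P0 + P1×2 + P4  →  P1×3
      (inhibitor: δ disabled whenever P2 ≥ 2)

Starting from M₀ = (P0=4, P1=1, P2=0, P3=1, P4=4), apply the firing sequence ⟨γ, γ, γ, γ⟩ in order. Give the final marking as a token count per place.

step 1: fire γ:  (P0=4, P1=1, P2=0, P3=1, P4=4) → (P0=4, P1=1, P2=0, P3=1, P4=4)
step 2: fire γ:  (P0=4, P1=1, P2=0, P3=1, P4=4) → (P0=4, P1=1, P2=0, P3=1, P4=4)
step 3: fire γ:  (P0=4, P1=1, P2=0, P3=1, P4=4) → (P0=4, P1=1, P2=0, P3=1, P4=4)
step 4: fire γ:  (P0=4, P1=1, P2=0, P3=1, P4=4) → (P0=4, P1=1, P2=0, P3=1, P4=4)

(P0=4, P1=1, P2=0, P3=1, P4=4)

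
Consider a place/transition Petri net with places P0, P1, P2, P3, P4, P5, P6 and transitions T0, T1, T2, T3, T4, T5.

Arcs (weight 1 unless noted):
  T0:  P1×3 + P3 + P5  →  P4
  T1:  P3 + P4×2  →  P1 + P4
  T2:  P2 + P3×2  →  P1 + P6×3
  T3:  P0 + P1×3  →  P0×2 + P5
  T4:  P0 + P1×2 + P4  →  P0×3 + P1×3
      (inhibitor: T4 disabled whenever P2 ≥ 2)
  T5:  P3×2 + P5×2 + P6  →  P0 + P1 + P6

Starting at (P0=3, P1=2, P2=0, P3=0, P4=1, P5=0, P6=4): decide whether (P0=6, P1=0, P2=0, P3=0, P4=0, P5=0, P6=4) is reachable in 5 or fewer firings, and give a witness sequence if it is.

depth 0: 1 marking
depth 1: 2 markings reached so far
depth 2: 3 markings reached so far
depth 3: 3 markings reached so far
(frontier empty at depth 3; search complete)
target is not among the 3 markings reachable within 5 steps

NO — not reachable within 5 firings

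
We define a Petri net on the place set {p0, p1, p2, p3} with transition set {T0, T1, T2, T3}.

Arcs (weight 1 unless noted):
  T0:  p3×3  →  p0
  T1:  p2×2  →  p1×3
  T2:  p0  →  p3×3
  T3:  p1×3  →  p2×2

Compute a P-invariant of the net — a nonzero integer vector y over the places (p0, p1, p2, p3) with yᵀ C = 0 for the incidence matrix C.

y = (p0:0, p1:2, p2:3, p3:0)

Incidence matrix C (rows=places, cols=transitions):
       T0   T1   T2   T3
   p0   1    0   -1    0
   p1   0    3    0   -3
   p2   0   -2    0    2
   p3  -3    0    3    0

Candidate y = [0, 2, 3, 0]; check y·C column-wise:
  col T0: 0·1 + 2·0 + 3·0 + 0·-3 = 0
  col T1: 2·3 + 3·-2 = 0
  col T2: 0·-1 + 2·0 + 3·0 + 0·3 = 0
  col T3: 2·-3 + 3·2 = 0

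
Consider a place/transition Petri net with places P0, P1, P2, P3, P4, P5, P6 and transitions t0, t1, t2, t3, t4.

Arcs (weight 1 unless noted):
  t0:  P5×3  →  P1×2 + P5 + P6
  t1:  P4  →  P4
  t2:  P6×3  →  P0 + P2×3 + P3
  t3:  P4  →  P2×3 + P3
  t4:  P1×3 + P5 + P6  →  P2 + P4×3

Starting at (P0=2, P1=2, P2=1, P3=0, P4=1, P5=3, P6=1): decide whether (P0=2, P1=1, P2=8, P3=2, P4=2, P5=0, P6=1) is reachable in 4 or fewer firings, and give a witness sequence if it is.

YES — reachable via ⟨t0, t3, t4, t3⟩ (4 firings)

step 1: fire t0:  (P0=2, P1=2, P2=1, P3=0, P4=1, P5=3, P6=1) → (P0=2, P1=4, P2=1, P3=0, P4=1, P5=1, P6=2)
step 2: fire t3:  (P0=2, P1=4, P2=1, P3=0, P4=1, P5=1, P6=2) → (P0=2, P1=4, P2=4, P3=1, P4=0, P5=1, P6=2)
step 3: fire t4:  (P0=2, P1=4, P2=4, P3=1, P4=0, P5=1, P6=2) → (P0=2, P1=1, P2=5, P3=1, P4=3, P5=0, P6=1)
step 4: fire t3:  (P0=2, P1=1, P2=5, P3=1, P4=3, P5=0, P6=1) → (P0=2, P1=1, P2=8, P3=2, P4=2, P5=0, P6=1)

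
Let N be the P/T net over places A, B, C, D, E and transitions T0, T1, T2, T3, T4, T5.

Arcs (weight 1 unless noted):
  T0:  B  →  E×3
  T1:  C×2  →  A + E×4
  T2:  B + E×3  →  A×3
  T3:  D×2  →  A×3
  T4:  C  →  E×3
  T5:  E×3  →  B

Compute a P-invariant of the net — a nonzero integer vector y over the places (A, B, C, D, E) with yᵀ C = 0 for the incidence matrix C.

y = (A:2, B:3, C:3, D:3, E:1)

Incidence matrix C (rows=places, cols=transitions):
       T0   T1   T2   T3   T4   T5
    A   0    1    3    3    0    0
    B  -1    0   -1    0    0    1
    C   0   -2    0    0   -1    0
    D   0    0    0   -2    0    0
    E   3    4   -3    0    3   -3

Candidate y = [2, 3, 3, 3, 1]; check y·C column-wise:
  col T0: 2·0 + 3·-1 + 3·0 + 3·0 + 1·3 = 0
  col T1: 2·1 + 3·0 + 3·-2 + 3·0 + 1·4 = 0
  col T2: 2·3 + 3·-1 + 3·0 + 3·0 + 1·-3 = 0
  col T3: 2·3 + 3·0 + 3·0 + 3·-2 + 1·0 = 0
  col T4: 2·0 + 3·0 + 3·-1 + 3·0 + 1·3 = 0
  col T5: 2·0 + 3·1 + 3·0 + 3·0 + 1·-3 = 0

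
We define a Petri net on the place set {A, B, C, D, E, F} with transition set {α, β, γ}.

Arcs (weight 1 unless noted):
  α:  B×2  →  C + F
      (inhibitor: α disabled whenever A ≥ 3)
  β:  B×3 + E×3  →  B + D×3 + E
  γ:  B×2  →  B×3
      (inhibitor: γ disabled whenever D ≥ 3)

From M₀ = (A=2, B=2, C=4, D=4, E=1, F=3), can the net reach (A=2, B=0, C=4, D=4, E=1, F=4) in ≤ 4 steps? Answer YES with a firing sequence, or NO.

NO — not reachable within 4 firings

depth 0: 1 marking
depth 1: 2 markings reached so far
depth 2: 2 markings reached so far
(frontier empty at depth 2; search complete)
target is not among the 2 markings reachable within 4 steps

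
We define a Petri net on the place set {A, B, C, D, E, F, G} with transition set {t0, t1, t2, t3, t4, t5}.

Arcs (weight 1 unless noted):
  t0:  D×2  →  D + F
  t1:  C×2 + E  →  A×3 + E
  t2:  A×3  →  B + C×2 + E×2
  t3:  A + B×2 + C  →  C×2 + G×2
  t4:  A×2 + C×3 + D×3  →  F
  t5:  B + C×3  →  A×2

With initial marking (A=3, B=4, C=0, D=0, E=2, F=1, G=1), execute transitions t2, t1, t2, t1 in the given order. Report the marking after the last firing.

step 1: fire t2:  (A=3, B=4, C=0, D=0, E=2, F=1, G=1) → (A=0, B=5, C=2, D=0, E=4, F=1, G=1)
step 2: fire t1:  (A=0, B=5, C=2, D=0, E=4, F=1, G=1) → (A=3, B=5, C=0, D=0, E=4, F=1, G=1)
step 3: fire t2:  (A=3, B=5, C=0, D=0, E=4, F=1, G=1) → (A=0, B=6, C=2, D=0, E=6, F=1, G=1)
step 4: fire t1:  (A=0, B=6, C=2, D=0, E=6, F=1, G=1) → (A=3, B=6, C=0, D=0, E=6, F=1, G=1)

(A=3, B=6, C=0, D=0, E=6, F=1, G=1)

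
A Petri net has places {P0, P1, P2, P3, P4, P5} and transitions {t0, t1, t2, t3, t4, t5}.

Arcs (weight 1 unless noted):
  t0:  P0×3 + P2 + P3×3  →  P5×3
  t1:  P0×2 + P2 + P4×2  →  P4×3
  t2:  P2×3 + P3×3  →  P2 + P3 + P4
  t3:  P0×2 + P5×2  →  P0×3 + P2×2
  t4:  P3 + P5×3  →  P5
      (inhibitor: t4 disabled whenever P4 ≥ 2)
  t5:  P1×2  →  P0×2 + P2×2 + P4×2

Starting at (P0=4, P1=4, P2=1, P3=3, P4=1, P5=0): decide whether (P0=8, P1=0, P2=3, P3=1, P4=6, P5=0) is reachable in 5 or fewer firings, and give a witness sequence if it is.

YES — reachable via ⟨t5, t2, t5⟩ (3 firings)

step 1: fire t5:  (P0=4, P1=4, P2=1, P3=3, P4=1, P5=0) → (P0=6, P1=2, P2=3, P3=3, P4=3, P5=0)
step 2: fire t2:  (P0=6, P1=2, P2=3, P3=3, P4=3, P5=0) → (P0=6, P1=2, P2=1, P3=1, P4=4, P5=0)
step 3: fire t5:  (P0=6, P1=2, P2=1, P3=1, P4=4, P5=0) → (P0=8, P1=0, P2=3, P3=1, P4=6, P5=0)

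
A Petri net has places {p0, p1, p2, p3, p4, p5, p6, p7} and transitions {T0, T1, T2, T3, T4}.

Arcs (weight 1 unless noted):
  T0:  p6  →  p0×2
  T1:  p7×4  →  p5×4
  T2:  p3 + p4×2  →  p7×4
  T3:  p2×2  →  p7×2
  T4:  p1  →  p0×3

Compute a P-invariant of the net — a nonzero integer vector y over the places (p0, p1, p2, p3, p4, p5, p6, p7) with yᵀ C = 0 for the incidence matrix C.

y = (p0:0, p1:0, p2:0, p3:2, p4:-1, p5:0, p6:0, p7:0)

Incidence matrix C (rows=places, cols=transitions):
       T0   T1   T2   T3   T4
   p0   2    0    0    0    3
   p1   0    0    0    0   -1
   p2   0    0    0   -2    0
   p3   0    0   -1    0    0
   p4   0    0   -2    0    0
   p5   0    4    0    0    0
   p6  -1    0    0    0    0
   p7   0   -4    4    2    0

Candidate y = [0, 0, 0, 2, -1, 0, 0, 0]; check y·C column-wise:
  col T0: 0·2 + 2·0 + -1·0 + 0·-1 = 0
  col T1: 2·0 + -1·0 + 0·4 + 0·-4 = 0
  col T2: 2·-1 + -1·-2 + 0·4 = 0
  col T3: 0·-2 + 2·0 + -1·0 + 0·2 = 0
  col T4: 0·3 + 0·-1 + 2·0 + -1·0 = 0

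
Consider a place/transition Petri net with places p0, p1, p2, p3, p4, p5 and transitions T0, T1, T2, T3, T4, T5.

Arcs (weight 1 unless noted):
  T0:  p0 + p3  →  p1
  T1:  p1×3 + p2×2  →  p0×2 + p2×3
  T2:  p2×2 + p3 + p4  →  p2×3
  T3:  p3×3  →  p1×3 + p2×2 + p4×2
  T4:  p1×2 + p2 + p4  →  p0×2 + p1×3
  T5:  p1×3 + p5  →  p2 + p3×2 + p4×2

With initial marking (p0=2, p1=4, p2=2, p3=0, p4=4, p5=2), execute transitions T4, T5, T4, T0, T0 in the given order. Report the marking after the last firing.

(p0=4, p1=5, p2=1, p3=0, p4=4, p5=1)

step 1: fire T4:  (p0=2, p1=4, p2=2, p3=0, p4=4, p5=2) → (p0=4, p1=5, p2=1, p3=0, p4=3, p5=2)
step 2: fire T5:  (p0=4, p1=5, p2=1, p3=0, p4=3, p5=2) → (p0=4, p1=2, p2=2, p3=2, p4=5, p5=1)
step 3: fire T4:  (p0=4, p1=2, p2=2, p3=2, p4=5, p5=1) → (p0=6, p1=3, p2=1, p3=2, p4=4, p5=1)
step 4: fire T0:  (p0=6, p1=3, p2=1, p3=2, p4=4, p5=1) → (p0=5, p1=4, p2=1, p3=1, p4=4, p5=1)
step 5: fire T0:  (p0=5, p1=4, p2=1, p3=1, p4=4, p5=1) → (p0=4, p1=5, p2=1, p3=0, p4=4, p5=1)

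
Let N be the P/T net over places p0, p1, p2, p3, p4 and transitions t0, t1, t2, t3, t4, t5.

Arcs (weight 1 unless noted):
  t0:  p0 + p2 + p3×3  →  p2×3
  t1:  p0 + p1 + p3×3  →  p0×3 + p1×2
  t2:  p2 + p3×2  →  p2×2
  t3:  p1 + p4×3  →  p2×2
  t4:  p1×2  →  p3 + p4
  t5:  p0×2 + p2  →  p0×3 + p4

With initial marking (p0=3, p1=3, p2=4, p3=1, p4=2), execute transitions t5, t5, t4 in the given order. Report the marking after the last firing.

step 1: fire t5:  (p0=3, p1=3, p2=4, p3=1, p4=2) → (p0=4, p1=3, p2=3, p3=1, p4=3)
step 2: fire t5:  (p0=4, p1=3, p2=3, p3=1, p4=3) → (p0=5, p1=3, p2=2, p3=1, p4=4)
step 3: fire t4:  (p0=5, p1=3, p2=2, p3=1, p4=4) → (p0=5, p1=1, p2=2, p3=2, p4=5)

(p0=5, p1=1, p2=2, p3=2, p4=5)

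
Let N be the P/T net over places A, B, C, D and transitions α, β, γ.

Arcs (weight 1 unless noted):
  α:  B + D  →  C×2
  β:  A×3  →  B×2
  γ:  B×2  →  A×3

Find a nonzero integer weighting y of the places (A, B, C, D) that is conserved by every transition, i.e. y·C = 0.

y = (A:4, B:6, C:3, D:0)

Incidence matrix C (rows=places, cols=transitions):
        α    β    γ
    A   0   -3    3
    B  -1    2   -2
    C   2    0    0
    D  -1    0    0

Candidate y = [4, 6, 3, 0]; check y·C column-wise:
  col α: 4·0 + 6·-1 + 3·2 + 0·-1 = 0
  col β: 4·-3 + 6·2 + 3·0 = 0
  col γ: 4·3 + 6·-2 + 3·0 = 0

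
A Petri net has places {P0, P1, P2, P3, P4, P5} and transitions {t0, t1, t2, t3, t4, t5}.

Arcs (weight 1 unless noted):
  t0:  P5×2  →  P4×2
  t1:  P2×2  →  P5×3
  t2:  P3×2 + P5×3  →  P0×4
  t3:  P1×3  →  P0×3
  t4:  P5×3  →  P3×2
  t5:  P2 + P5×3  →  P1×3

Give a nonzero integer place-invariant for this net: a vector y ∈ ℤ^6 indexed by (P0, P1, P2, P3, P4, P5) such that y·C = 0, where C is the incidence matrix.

Incidence matrix C (rows=places, cols=transitions):
       t0   t1   t2   t3   t4   t5
   P0   0    0    4    3    0    0
   P1   0    0    0   -3    0    3
   P2   0   -2    0    0    0   -1
   P3   0    0   -2    0    2    0
   P4   2    0    0    0    0    0
   P5  -2    3   -3    0   -3   -3

Candidate y = [3, 3, 3, 3, 2, 2]; check y·C column-wise:
  col t0: 3·0 + 3·0 + 3·0 + 3·0 + 2·2 + 2·-2 = 0
  col t1: 3·0 + 3·0 + 3·-2 + 3·0 + 2·0 + 2·3 = 0
  col t2: 3·4 + 3·0 + 3·0 + 3·-2 + 2·0 + 2·-3 = 0
  col t3: 3·3 + 3·-3 + 3·0 + 3·0 + 2·0 + 2·0 = 0
  col t4: 3·0 + 3·0 + 3·0 + 3·2 + 2·0 + 2·-3 = 0
  col t5: 3·0 + 3·3 + 3·-1 + 3·0 + 2·0 + 2·-3 = 0

y = (P0:3, P1:3, P2:3, P3:3, P4:2, P5:2)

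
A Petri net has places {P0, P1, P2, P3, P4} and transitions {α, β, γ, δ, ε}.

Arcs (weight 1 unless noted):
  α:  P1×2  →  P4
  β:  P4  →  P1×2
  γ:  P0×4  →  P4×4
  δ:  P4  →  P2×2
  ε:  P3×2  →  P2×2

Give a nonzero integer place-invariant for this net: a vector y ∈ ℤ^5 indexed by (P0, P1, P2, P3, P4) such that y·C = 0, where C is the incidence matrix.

Incidence matrix C (rows=places, cols=transitions):
        α    β    γ    δ    ε
   P0   0    0   -4    0    0
   P1  -2    2    0    0    0
   P2   0    0    0    2    2
   P3   0    0    0    0   -2
   P4   1   -1    4   -1    0

Candidate y = [2, 1, 1, 1, 2]; check y·C column-wise:
  col α: 2·0 + 1·-2 + 1·0 + 1·0 + 2·1 = 0
  col β: 2·0 + 1·2 + 1·0 + 1·0 + 2·-1 = 0
  col γ: 2·-4 + 1·0 + 1·0 + 1·0 + 2·4 = 0
  col δ: 2·0 + 1·0 + 1·2 + 1·0 + 2·-1 = 0
  col ε: 2·0 + 1·0 + 1·2 + 1·-2 + 2·0 = 0

y = (P0:2, P1:1, P2:1, P3:1, P4:2)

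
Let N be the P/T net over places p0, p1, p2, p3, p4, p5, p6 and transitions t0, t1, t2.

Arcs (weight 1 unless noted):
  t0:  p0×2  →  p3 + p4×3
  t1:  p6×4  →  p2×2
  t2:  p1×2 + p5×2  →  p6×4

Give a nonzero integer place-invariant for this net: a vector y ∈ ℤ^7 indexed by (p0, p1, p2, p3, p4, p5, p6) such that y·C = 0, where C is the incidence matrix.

y = (p0:1, p1:0, p2:0, p3:2, p4:0, p5:0, p6:0)

Incidence matrix C (rows=places, cols=transitions):
       t0   t1   t2
   p0  -2    0    0
   p1   0    0   -2
   p2   0    2    0
   p3   1    0    0
   p4   3    0    0
   p5   0    0   -2
   p6   0   -4    4

Candidate y = [1, 0, 0, 2, 0, 0, 0]; check y·C column-wise:
  col t0: 1·-2 + 2·1 + 0·3 = 0
  col t1: 1·0 + 0·2 + 2·0 + 0·-4 = 0
  col t2: 1·0 + 0·-2 + 2·0 + 0·-2 + 0·4 = 0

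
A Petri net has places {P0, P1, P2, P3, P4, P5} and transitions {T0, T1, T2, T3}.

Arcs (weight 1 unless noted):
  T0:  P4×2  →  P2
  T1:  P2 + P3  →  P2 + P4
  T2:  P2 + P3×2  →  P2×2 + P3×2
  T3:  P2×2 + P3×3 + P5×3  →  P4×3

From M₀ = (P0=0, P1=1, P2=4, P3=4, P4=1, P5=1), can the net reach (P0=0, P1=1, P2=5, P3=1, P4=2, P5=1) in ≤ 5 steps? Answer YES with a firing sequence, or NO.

step 1: fire T1:  (P0=0, P1=1, P2=4, P3=4, P4=1, P5=1) → (P0=0, P1=1, P2=4, P3=3, P4=2, P5=1)
step 2: fire T0:  (P0=0, P1=1, P2=4, P3=3, P4=2, P5=1) → (P0=0, P1=1, P2=5, P3=3, P4=0, P5=1)
step 3: fire T1:  (P0=0, P1=1, P2=5, P3=3, P4=0, P5=1) → (P0=0, P1=1, P2=5, P3=2, P4=1, P5=1)
step 4: fire T1:  (P0=0, P1=1, P2=5, P3=2, P4=1, P5=1) → (P0=0, P1=1, P2=5, P3=1, P4=2, P5=1)

YES — reachable via ⟨T1, T0, T1, T1⟩ (4 firings)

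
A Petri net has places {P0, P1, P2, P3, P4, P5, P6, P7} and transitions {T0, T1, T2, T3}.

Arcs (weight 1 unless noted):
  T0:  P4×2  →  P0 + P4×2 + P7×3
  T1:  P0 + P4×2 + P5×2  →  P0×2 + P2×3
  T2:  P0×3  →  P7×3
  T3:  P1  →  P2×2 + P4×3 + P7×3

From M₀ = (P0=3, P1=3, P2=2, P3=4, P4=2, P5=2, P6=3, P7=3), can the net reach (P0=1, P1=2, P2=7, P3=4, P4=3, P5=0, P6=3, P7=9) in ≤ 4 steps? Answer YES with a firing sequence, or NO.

YES — reachable via ⟨T1, T2, T3⟩ (3 firings)

step 1: fire T1:  (P0=3, P1=3, P2=2, P3=4, P4=2, P5=2, P6=3, P7=3) → (P0=4, P1=3, P2=5, P3=4, P4=0, P5=0, P6=3, P7=3)
step 2: fire T2:  (P0=4, P1=3, P2=5, P3=4, P4=0, P5=0, P6=3, P7=3) → (P0=1, P1=3, P2=5, P3=4, P4=0, P5=0, P6=3, P7=6)
step 3: fire T3:  (P0=1, P1=3, P2=5, P3=4, P4=0, P5=0, P6=3, P7=6) → (P0=1, P1=2, P2=7, P3=4, P4=3, P5=0, P6=3, P7=9)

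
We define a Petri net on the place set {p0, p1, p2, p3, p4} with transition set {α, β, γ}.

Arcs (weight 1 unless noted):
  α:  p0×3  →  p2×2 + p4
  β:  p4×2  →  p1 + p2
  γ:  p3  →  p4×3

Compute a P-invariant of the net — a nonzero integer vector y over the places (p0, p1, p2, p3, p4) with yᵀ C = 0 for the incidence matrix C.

y = (p0:2, p1:-3, p2:3, p3:0, p4:0)

Incidence matrix C (rows=places, cols=transitions):
        α    β    γ
   p0  -3    0    0
   p1   0    1    0
   p2   2    1    0
   p3   0    0   -1
   p4   1   -2    3

Candidate y = [2, -3, 3, 0, 0]; check y·C column-wise:
  col α: 2·-3 + -3·0 + 3·2 + 0·1 = 0
  col β: 2·0 + -3·1 + 3·1 + 0·-2 = 0
  col γ: 2·0 + -3·0 + 3·0 + 0·-1 + 0·3 = 0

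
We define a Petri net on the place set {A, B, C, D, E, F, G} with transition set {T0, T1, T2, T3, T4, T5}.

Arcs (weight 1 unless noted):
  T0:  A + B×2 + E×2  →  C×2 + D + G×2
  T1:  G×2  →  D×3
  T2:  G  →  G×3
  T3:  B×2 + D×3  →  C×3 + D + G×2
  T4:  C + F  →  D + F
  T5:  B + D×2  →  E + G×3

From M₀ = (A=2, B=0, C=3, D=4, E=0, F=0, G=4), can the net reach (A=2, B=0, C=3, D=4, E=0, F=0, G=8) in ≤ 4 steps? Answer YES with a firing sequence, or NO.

YES — reachable via ⟨T2, T2⟩ (2 firings)

step 1: fire T2:  (A=2, B=0, C=3, D=4, E=0, F=0, G=4) → (A=2, B=0, C=3, D=4, E=0, F=0, G=6)
step 2: fire T2:  (A=2, B=0, C=3, D=4, E=0, F=0, G=6) → (A=2, B=0, C=3, D=4, E=0, F=0, G=8)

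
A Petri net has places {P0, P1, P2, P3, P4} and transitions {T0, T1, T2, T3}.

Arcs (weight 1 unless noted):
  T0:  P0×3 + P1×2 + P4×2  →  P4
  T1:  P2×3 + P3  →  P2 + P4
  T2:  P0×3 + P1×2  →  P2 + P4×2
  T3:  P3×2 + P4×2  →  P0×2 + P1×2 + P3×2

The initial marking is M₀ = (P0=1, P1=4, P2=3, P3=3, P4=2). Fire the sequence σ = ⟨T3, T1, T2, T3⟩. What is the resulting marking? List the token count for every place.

(P0=2, P1=6, P2=2, P3=2, P4=1)

step 1: fire T3:  (P0=1, P1=4, P2=3, P3=3, P4=2) → (P0=3, P1=6, P2=3, P3=3, P4=0)
step 2: fire T1:  (P0=3, P1=6, P2=3, P3=3, P4=0) → (P0=3, P1=6, P2=1, P3=2, P4=1)
step 3: fire T2:  (P0=3, P1=6, P2=1, P3=2, P4=1) → (P0=0, P1=4, P2=2, P3=2, P4=3)
step 4: fire T3:  (P0=0, P1=4, P2=2, P3=2, P4=3) → (P0=2, P1=6, P2=2, P3=2, P4=1)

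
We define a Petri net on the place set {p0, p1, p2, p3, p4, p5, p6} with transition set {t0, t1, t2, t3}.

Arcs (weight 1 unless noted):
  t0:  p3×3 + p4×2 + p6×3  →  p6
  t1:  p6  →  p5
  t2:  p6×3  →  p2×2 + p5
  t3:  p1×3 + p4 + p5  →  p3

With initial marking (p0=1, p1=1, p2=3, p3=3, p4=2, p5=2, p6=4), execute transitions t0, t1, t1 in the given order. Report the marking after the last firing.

(p0=1, p1=1, p2=3, p3=0, p4=0, p5=4, p6=0)

step 1: fire t0:  (p0=1, p1=1, p2=3, p3=3, p4=2, p5=2, p6=4) → (p0=1, p1=1, p2=3, p3=0, p4=0, p5=2, p6=2)
step 2: fire t1:  (p0=1, p1=1, p2=3, p3=0, p4=0, p5=2, p6=2) → (p0=1, p1=1, p2=3, p3=0, p4=0, p5=3, p6=1)
step 3: fire t1:  (p0=1, p1=1, p2=3, p3=0, p4=0, p5=3, p6=1) → (p0=1, p1=1, p2=3, p3=0, p4=0, p5=4, p6=0)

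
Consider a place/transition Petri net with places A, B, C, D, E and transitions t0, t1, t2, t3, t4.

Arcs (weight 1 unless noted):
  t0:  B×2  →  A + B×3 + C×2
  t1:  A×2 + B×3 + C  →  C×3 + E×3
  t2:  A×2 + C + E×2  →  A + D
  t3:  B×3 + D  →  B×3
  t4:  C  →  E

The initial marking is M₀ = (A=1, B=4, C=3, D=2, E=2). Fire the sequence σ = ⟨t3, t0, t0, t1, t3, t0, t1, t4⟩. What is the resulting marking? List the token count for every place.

step 1: fire t3:  (A=1, B=4, C=3, D=2, E=2) → (A=1, B=4, C=3, D=1, E=2)
step 2: fire t0:  (A=1, B=4, C=3, D=1, E=2) → (A=2, B=5, C=5, D=1, E=2)
step 3: fire t0:  (A=2, B=5, C=5, D=1, E=2) → (A=3, B=6, C=7, D=1, E=2)
step 4: fire t1:  (A=3, B=6, C=7, D=1, E=2) → (A=1, B=3, C=9, D=1, E=5)
step 5: fire t3:  (A=1, B=3, C=9, D=1, E=5) → (A=1, B=3, C=9, D=0, E=5)
step 6: fire t0:  (A=1, B=3, C=9, D=0, E=5) → (A=2, B=4, C=11, D=0, E=5)
step 7: fire t1:  (A=2, B=4, C=11, D=0, E=5) → (A=0, B=1, C=13, D=0, E=8)
step 8: fire t4:  (A=0, B=1, C=13, D=0, E=8) → (A=0, B=1, C=12, D=0, E=9)

(A=0, B=1, C=12, D=0, E=9)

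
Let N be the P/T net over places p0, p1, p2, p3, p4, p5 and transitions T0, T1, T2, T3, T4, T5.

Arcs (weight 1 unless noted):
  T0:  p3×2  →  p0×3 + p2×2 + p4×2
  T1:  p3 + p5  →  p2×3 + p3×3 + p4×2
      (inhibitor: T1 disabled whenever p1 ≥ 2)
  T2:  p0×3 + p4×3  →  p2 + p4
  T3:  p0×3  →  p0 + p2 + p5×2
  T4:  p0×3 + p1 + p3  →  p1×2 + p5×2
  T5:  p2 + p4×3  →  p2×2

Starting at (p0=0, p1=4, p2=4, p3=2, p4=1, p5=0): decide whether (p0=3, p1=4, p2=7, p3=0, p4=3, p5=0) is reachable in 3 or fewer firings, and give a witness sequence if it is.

depth 0: 1 marking
depth 1: 2 markings reached so far
depth 2: 5 markings reached so far
depth 3: 6 markings reached so far
target is not among the 6 markings reachable within 3 steps

NO — not reachable within 3 firings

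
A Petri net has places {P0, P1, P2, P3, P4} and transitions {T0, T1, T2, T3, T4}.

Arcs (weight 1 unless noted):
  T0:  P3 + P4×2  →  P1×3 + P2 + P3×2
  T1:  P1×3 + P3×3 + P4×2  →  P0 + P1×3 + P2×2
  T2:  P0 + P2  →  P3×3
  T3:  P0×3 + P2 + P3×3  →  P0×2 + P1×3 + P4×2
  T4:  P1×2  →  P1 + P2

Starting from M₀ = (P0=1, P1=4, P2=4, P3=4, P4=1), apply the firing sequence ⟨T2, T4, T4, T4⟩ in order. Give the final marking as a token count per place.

step 1: fire T2:  (P0=1, P1=4, P2=4, P3=4, P4=1) → (P0=0, P1=4, P2=3, P3=7, P4=1)
step 2: fire T4:  (P0=0, P1=4, P2=3, P3=7, P4=1) → (P0=0, P1=3, P2=4, P3=7, P4=1)
step 3: fire T4:  (P0=0, P1=3, P2=4, P3=7, P4=1) → (P0=0, P1=2, P2=5, P3=7, P4=1)
step 4: fire T4:  (P0=0, P1=2, P2=5, P3=7, P4=1) → (P0=0, P1=1, P2=6, P3=7, P4=1)

(P0=0, P1=1, P2=6, P3=7, P4=1)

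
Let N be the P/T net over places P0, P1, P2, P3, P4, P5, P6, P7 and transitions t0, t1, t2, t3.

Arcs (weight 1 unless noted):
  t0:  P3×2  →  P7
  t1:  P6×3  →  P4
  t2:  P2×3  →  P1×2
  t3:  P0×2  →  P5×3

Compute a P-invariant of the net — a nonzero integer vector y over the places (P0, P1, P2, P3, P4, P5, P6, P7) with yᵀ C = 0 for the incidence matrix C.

Incidence matrix C (rows=places, cols=transitions):
       t0   t1   t2   t3
   P0   0    0    0   -2
   P1   0    0    2    0
   P2   0    0   -3    0
   P3  -2    0    0    0
   P4   0    1    0    0
   P5   0    0    0    3
   P6   0   -3    0    0
   P7   1    0    0    0

Candidate y = [0, 3, 2, 0, 0, 0, 0, 0]; check y·C column-wise:
  col t0: 3·0 + 2·0 + 0·-2 + 0·1 = 0
  col t1: 3·0 + 2·0 + 0·1 + 0·-3 = 0
  col t2: 3·2 + 2·-3 = 0
  col t3: 0·-2 + 3·0 + 2·0 + 0·3 = 0

y = (P0:0, P1:3, P2:2, P3:0, P4:0, P5:0, P6:0, P7:0)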